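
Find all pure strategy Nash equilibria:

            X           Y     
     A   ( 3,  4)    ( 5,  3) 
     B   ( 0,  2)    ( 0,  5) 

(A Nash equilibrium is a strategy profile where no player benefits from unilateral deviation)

Nash equilibrium: (A, X)

Work:
Best responses:
  P1 vs X: payoffs [3, 0] → best response A (payoff 3)
  P1 vs Y: payoffs [5, 0] → best response A (payoff 5)
  P2 vs A: payoffs [4, 3] → best response X (payoff 4)
  P2 vs B: payoffs [2, 5] → best response Y (payoff 5)
Mutual best responses: (A,X) → Nash equilibria.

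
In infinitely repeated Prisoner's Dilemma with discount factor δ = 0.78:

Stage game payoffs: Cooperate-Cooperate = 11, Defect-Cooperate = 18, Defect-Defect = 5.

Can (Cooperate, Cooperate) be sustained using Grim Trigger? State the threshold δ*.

δ* = 0.5385; since δ = 0.78 ≥ 0.5385, cooperation can be sustained

Work:
For Grim Trigger:
Cooperate forever: 11/(1-δ)
Defect then punished: 18 + 5·δ/(1-δ)
Need: 11/(1-δ) ≥ 18 + 5·δ/(1-δ)
Solving: δ ≥ (T-R)/(T-P) = (18-11)/(18-5) = 0.5385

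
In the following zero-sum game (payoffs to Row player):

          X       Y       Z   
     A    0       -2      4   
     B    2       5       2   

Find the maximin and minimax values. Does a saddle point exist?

Maximin = 2, Minimax = 2, Saddle: True

Work:
Row minimums: [-2, 2] → maximin = 2
Column maximums: [2, 5, 4] → minimax = 2
Saddle point exists! Game value = 2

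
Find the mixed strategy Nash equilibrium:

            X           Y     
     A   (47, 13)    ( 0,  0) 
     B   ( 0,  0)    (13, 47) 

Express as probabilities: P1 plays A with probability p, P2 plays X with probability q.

p = 0.7833, q = 0.2167

Work:
Find probabilities that make opponent indifferent:
P2 chooses q to make P1 indifferent between A and B
P1 chooses p to make P2 indifferent between X and Y
Mixed NE: P1 plays (A: 0.7833, B: 0.2167), P2 plays (X: 0.2167, Y: 0.7833)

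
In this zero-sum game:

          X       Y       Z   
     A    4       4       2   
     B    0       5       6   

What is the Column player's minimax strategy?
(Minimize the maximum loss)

Column should play X, value = 4

Work:
Column player minimizes Row's maximum payoff:
Column X: max payoff to Row = 4
Column Y: max payoff to Row = 5
Column Z: max payoff to Row = 6
Minimum is 4, achieved by column X.
Minimax strategy: X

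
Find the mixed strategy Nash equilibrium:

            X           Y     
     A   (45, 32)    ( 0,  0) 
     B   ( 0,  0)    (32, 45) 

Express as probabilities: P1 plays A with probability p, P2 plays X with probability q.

p = 0.5844, q = 0.4156

Work:
Find probabilities that make opponent indifferent:
P2 chooses q to make P1 indifferent between A and B
P1 chooses p to make P2 indifferent between X and Y
Mixed NE: P1 plays (A: 0.5844, B: 0.4156), P2 plays (X: 0.4156, Y: 0.5844)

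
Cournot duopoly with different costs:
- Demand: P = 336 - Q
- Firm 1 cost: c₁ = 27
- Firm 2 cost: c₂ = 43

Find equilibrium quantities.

q₁* = 108.33, q₂* = 92.33

Work:
Reaction: q₁ = (336 - 27 - q₂)/2
Reaction: q₂ = (336 - 43 - q₁)/2
Solve simultaneously:
q₁* = (336 - 2×27 + 43)/3 = 108.33
q₂* = (336 - 2×43 + 27)/3 = 92.33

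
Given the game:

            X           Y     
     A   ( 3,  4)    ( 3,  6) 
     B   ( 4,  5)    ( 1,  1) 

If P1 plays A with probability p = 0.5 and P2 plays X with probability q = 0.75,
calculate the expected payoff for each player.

E[P1] = 3.125, E[P2] = 4.25

Work:
E[P1] = p·q·π₁(A,X) + p·(1-q)·π₁(A,Y) + (1-p)·q·π₁(B,X) + (1-p)·(1-q)·π₁(B,Y)
= 0.5·0.75·3 + 0.5·0.25·3 + 0.5·0.75·4 + 0.5·0.25·1
= 3.125

E[P2] = 4.25 (similar calculation)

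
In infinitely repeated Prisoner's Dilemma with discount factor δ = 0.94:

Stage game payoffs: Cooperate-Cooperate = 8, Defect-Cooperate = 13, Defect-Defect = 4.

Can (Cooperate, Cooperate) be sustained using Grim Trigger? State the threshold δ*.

δ* = 0.5556; since δ = 0.94 ≥ 0.5556, cooperation can be sustained

Work:
For Grim Trigger:
Cooperate forever: 8/(1-δ)
Defect then punished: 13 + 4·δ/(1-δ)
Need: 8/(1-δ) ≥ 13 + 4·δ/(1-δ)
Solving: δ ≥ (T-R)/(T-P) = (13-8)/(13-4) = 0.5556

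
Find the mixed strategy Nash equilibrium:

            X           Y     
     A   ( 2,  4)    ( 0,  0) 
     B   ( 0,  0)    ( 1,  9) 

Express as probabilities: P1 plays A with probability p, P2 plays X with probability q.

p = 0.6923, q = 0.3333

Work:
Find probabilities that make opponent indifferent:
P2 chooses q to make P1 indifferent between A and B
P1 chooses p to make P2 indifferent between X and Y
Mixed NE: P1 plays (A: 0.6923, B: 0.3077), P2 plays (X: 0.3333, Y: 0.6667)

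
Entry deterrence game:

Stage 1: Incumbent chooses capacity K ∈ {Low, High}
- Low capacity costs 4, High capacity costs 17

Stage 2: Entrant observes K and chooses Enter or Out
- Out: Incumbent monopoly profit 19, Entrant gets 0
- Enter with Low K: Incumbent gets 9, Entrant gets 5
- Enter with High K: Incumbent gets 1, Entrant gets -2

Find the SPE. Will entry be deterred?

SPE: (Low, Enter|Low, Out|High); Entry not deterred. Incumbent net profit = 5, Entrant gets 5

Work:
After Low K: Entrant enters (5 > 0)
After High K: Entrant stays out (-2 < 0)
Incumbent: Low → 9−4=5, High → 19−17=2
Incumbent chooses Low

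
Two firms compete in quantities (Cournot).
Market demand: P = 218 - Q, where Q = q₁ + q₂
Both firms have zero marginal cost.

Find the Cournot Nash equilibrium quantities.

q₁* = q₂* = 72.67; P* = 72.67

Work:
Profit: π_i = P·q_i = (a - q_i - q_j)·q_i
FOC: ∂π_i/∂q_i = a - 2q_i - q_j = 0
Reaction function: q_i = (218 - q_j)/2
Symmetry: q* = 218/3 = 72.67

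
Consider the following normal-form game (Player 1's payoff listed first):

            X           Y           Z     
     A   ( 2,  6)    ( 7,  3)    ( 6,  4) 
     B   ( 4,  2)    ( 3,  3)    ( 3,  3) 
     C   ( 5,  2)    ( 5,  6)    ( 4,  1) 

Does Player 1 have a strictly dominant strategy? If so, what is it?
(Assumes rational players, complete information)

No strictly dominant strategy exists for Player 1

Work:
A strategy strictly dominates another if it gives a strictly higher payoff against every opponent action. Compare each pair of P1's strategies column-by-column:
  A vs B: [2 vs 4, 7 vs 3, 6 vs 3] → A does not strictly dominate B (column X: 2 ≤ 4)
  A vs C: [2 vs 5, 7 vs 5, 6 vs 4] → A does not strictly dominate C (column X: 2 ≤ 5)
  B vs A: [4 vs 2, 3 vs 7, 3 vs 6] → B does not strictly dominate A (column Y: 3 ≤ 7)
  B vs C: [4 vs 5, 3 vs 5, 3 vs 4] → B does not strictly dominate C (column X: 4 ≤ 5)
  C vs A: [5 vs 2, 5 vs 7, 4 vs 6] → C does not strictly dominate A (column Y: 5 ≤ 7)
  C vs B: [5 vs 4, 5 vs 3, 4 vs 3] → C strictly dominates B
No single strategy strictly dominates all others → no strictly dominant strategy.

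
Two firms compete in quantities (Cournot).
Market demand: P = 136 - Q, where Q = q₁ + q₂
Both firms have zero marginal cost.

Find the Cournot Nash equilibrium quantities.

q₁* = q₂* = 45.33; P* = 45.33

Work:
Profit: π_i = P·q_i = (a - q_i - q_j)·q_i
FOC: ∂π_i/∂q_i = a - 2q_i - q_j = 0
Reaction function: q_i = (136 - q_j)/2
Symmetry: q* = 136/3 = 45.33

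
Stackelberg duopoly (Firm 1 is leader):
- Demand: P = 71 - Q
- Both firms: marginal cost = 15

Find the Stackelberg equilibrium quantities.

q₁* (leader) = 28.0, q₂* (follower) = 14.0

Work:
Follower's reaction: q₂ = (a - c - q₁)/2
Leader substitutes: π₁ = q₁·(a - q₁ - (a-c-q₁)/2 - c)
FOC: q₁* = (71 - 15)/2 = 28.00
Then: q₂* = (71 - 15 - 28.0)/2 = 14.00
Leader has first-mover advantage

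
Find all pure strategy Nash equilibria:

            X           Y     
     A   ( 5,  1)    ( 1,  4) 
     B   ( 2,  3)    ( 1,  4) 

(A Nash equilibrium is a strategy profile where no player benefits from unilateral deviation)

Nash equilibrium: (A, Y), (B, Y)

Work:
Best responses:
  P1 vs X: payoffs [5, 2] → best response A (payoff 5)
  P1 vs Y: payoffs [1, 1] → best response A/B (payoff 1)
  P2 vs A: payoffs [1, 4] → best response Y (payoff 4)
  P2 vs B: payoffs [3, 4] → best response Y (payoff 4)
Mutual best responses: (A,Y), (B,Y) → Nash equilibria.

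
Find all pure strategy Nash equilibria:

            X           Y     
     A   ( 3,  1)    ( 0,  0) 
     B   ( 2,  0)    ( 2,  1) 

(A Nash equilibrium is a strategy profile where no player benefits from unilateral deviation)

Nash equilibrium: (A, X), (B, Y)

Work:
Best responses:
  P1 vs X: payoffs [3, 2] → best response A (payoff 3)
  P1 vs Y: payoffs [0, 2] → best response B (payoff 2)
  P2 vs A: payoffs [1, 0] → best response X (payoff 1)
  P2 vs B: payoffs [0, 1] → best response Y (payoff 1)
Mutual best responses: (A,X), (B,Y) → Nash equilibria.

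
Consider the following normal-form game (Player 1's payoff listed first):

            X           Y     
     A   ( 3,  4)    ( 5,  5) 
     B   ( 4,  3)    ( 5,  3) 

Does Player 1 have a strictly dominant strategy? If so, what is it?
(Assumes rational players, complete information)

No strictly dominant strategy exists for Player 1

Work:
A strategy strictly dominates another if it gives a strictly higher payoff against every opponent action. Compare each pair of P1's strategies column-by-column:
  A vs B: [3 vs 4, 5 vs 5] → A does not strictly dominate B (column X: 3 ≤ 4)
  B vs A: [4 vs 3, 5 vs 5] → B does not strictly dominate A (column Y: 5 ≤ 5)
No single strategy strictly dominates all others → no strictly dominant strategy.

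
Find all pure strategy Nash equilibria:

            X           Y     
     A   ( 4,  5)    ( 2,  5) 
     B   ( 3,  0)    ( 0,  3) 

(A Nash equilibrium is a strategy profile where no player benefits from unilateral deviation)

Nash equilibrium: (A, X), (A, Y)

Work:
Best responses:
  P1 vs X: payoffs [4, 3] → best response A (payoff 4)
  P1 vs Y: payoffs [2, 0] → best response A (payoff 2)
  P2 vs A: payoffs [5, 5] → best response X/Y (payoff 5)
  P2 vs B: payoffs [0, 3] → best response Y (payoff 3)
Mutual best responses: (A,X), (A,Y) → Nash equilibria.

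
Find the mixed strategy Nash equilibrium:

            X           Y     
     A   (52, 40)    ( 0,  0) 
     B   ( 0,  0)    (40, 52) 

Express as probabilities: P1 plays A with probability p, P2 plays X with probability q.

p = 0.5652, q = 0.4348

Work:
Find probabilities that make opponent indifferent:
P2 chooses q to make P1 indifferent between A and B
P1 chooses p to make P2 indifferent between X and Y
Mixed NE: P1 plays (A: 0.5652, B: 0.4348), P2 plays (X: 0.4348, Y: 0.5652)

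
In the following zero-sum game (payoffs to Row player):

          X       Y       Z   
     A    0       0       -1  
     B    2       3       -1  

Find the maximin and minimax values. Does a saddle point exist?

Maximin = -1, Minimax = -1, Saddle: True

Work:
Row minimums: [-1, -1] → maximin = -1
Column maximums: [2, 3, -1] → minimax = -1
Saddle point exists! Game value = -1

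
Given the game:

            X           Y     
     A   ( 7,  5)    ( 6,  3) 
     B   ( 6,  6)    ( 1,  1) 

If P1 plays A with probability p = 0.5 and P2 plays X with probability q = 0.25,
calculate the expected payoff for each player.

E[P1] = 4.25, E[P2] = 2.875

Work:
E[P1] = p·q·π₁(A,X) + p·(1-q)·π₁(A,Y) + (1-p)·q·π₁(B,X) + (1-p)·(1-q)·π₁(B,Y)
= 0.5·0.25·7 + 0.5·0.75·6 + 0.5·0.25·6 + 0.5·0.75·1
= 4.25

E[P2] = 2.875 (similar calculation)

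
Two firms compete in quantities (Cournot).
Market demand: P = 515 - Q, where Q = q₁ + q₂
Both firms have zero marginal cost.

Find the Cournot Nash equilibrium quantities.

q₁* = q₂* = 171.67; P* = 171.67

Work:
Profit: π_i = P·q_i = (a - q_i - q_j)·q_i
FOC: ∂π_i/∂q_i = a - 2q_i - q_j = 0
Reaction function: q_i = (515 - q_j)/2
Symmetry: q* = 515/3 = 171.67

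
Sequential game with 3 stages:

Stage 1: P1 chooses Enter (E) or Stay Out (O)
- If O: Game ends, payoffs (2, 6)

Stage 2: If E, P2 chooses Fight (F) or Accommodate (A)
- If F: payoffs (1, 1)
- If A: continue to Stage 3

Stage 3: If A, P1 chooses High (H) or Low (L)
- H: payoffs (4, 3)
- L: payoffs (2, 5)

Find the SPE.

SPE: (E, A, H); Outcome (4, 3)

Work:
Stage 3: P1 chooses H (4 vs 2)
Stage 2: P2: F->1, A->3 (anticipating H). Choose A
Stage 1: P1: O->2, E->4 (anticipating A, H). Choose E
SPE path: E -> A -> H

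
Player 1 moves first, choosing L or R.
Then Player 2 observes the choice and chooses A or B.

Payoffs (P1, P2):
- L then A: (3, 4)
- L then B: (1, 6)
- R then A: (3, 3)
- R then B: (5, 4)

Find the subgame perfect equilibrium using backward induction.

P1 plays R, P2 plays B after L and B after R; Payoff (5, 4)

Work:
Backward induction:
After L: P2 chooses B → P1 gets 1
After R: P2 chooses B → P1 gets 5
P1 chooses R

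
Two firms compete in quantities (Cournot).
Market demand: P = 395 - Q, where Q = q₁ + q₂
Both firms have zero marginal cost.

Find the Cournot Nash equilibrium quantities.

q₁* = q₂* = 131.67; P* = 131.67

Work:
Profit: π_i = P·q_i = (a - q_i - q_j)·q_i
FOC: ∂π_i/∂q_i = a - 2q_i - q_j = 0
Reaction function: q_i = (395 - q_j)/2
Symmetry: q* = 395/3 = 131.67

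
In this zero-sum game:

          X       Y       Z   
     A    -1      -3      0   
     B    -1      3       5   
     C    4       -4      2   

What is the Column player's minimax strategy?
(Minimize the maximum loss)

Column should play Y, value = 3

Work:
Column player minimizes Row's maximum payoff:
Column X: max payoff to Row = 4
Column Y: max payoff to Row = 3
Column Z: max payoff to Row = 5
Minimum is 3, achieved by column Y.
Minimax strategy: Y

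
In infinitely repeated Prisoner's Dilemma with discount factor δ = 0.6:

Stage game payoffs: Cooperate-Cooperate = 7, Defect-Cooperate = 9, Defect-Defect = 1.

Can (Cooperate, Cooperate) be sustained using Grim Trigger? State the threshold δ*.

δ* = 0.25; since δ = 0.6 ≥ 0.25, cooperation can be sustained

Work:
For Grim Trigger:
Cooperate forever: 7/(1-δ)
Defect then punished: 9 + 1·δ/(1-δ)
Need: 7/(1-δ) ≥ 9 + 1·δ/(1-δ)
Solving: δ ≥ (T-R)/(T-P) = (9-7)/(9-1) = 0.25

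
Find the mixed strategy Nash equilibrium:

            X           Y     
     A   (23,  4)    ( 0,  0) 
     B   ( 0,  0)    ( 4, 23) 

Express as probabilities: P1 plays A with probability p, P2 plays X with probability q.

p = 0.8519, q = 0.1481

Work:
Find probabilities that make opponent indifferent:
P2 chooses q to make P1 indifferent between A and B
P1 chooses p to make P2 indifferent between X and Y
Mixed NE: P1 plays (A: 0.8519, B: 0.1481), P2 plays (X: 0.1481, Y: 0.8519)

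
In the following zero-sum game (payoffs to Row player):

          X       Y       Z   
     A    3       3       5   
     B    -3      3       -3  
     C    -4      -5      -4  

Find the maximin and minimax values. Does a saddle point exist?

Maximin = 3, Minimax = 3, Saddle: True

Work:
Row minimums: [3, -3, -5] → maximin = 3
Column maximums: [3, 3, 5] → minimax = 3
Saddle point exists! Game value = 3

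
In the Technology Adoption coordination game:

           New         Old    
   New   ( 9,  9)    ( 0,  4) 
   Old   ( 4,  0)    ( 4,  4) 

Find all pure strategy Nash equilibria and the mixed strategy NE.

Pure NE: (New, New) and (Old, Old); Mixed NE: p = 0.4444, q = 0.4444

Work:
Check pure NE:
(New, New): (9, 9) - no unilateral deviation beneficial
(Old, Old): (4, 4) - no unilateral deviation beneficial
Mixed NE: P1 plays New with p = 0.4444, P2 plays New with q = 0.4444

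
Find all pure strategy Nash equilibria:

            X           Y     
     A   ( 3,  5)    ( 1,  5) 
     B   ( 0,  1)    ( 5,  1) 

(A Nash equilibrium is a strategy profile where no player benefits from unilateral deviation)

Nash equilibrium: (A, X), (B, Y)

Work:
Best responses:
  P1 vs X: payoffs [3, 0] → best response A (payoff 3)
  P1 vs Y: payoffs [1, 5] → best response B (payoff 5)
  P2 vs A: payoffs [5, 5] → best response X/Y (payoff 5)
  P2 vs B: payoffs [1, 1] → best response X/Y (payoff 1)
Mutual best responses: (A,X), (B,Y) → Nash equilibria.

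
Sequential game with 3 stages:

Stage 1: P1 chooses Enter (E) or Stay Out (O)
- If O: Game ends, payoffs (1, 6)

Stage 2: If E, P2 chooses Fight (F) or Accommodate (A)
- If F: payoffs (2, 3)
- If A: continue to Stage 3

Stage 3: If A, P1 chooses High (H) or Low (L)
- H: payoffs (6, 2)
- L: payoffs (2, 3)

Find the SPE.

SPE: (E, F, H); Outcome (2, 3)

Work:
Stage 3: P1 chooses H (6 vs 2)
Stage 2: P2: F->3, A->2 (anticipating H). Choose F
Stage 1: P1: O->1, E->2 (anticipating F, H). Choose E
SPE path: E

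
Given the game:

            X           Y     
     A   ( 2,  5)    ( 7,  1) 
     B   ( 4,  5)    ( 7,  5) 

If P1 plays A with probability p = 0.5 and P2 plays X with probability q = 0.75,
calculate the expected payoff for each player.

E[P1] = 4.0, E[P2] = 4.5

Work:
E[P1] = p·q·π₁(A,X) + p·(1-q)·π₁(A,Y) + (1-p)·q·π₁(B,X) + (1-p)·(1-q)·π₁(B,Y)
= 0.5·0.75·2 + 0.5·0.25·7 + 0.5·0.75·4 + 0.5·0.25·7
= 4.0

E[P2] = 4.5 (similar calculation)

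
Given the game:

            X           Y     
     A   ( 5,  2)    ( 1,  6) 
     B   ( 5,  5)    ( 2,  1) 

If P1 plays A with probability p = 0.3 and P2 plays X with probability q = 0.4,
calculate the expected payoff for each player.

E[P1] = 3.02, E[P2] = 3.14

Work:
E[P1] = p·q·π₁(A,X) + p·(1-q)·π₁(A,Y) + (1-p)·q·π₁(B,X) + (1-p)·(1-q)·π₁(B,Y)
= 0.3·0.4·5 + 0.3·0.6·1 + 0.7·0.4·5 + 0.7·0.6·2
= 3.02

E[P2] = 3.14 (similar calculation)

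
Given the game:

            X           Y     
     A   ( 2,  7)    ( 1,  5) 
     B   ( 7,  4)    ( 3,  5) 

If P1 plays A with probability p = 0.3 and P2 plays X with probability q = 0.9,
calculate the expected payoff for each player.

E[P1] = 5.19, E[P2] = 4.91

Work:
E[P1] = p·q·π₁(A,X) + p·(1-q)·π₁(A,Y) + (1-p)·q·π₁(B,X) + (1-p)·(1-q)·π₁(B,Y)
= 0.3·0.9·2 + 0.3·0.1·1 + 0.7·0.9·7 + 0.7·0.1·3
= 5.19

E[P2] = 4.91 (similar calculation)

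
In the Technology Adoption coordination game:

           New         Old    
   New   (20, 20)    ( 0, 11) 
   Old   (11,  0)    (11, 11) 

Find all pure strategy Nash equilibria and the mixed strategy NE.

Pure NE: (New, New) and (Old, Old); Mixed NE: p = 0.55, q = 0.55

Work:
Check pure NE:
(New, New): (20, 20) - no unilateral deviation beneficial
(Old, Old): (11, 11) - no unilateral deviation beneficial
Mixed NE: P1 plays New with p = 0.55, P2 plays New with q = 0.55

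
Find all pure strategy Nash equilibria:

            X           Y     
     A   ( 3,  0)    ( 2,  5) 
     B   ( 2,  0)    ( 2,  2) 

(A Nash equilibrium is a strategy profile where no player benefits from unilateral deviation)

Nash equilibrium: (A, Y), (B, Y)

Work:
Best responses:
  P1 vs X: payoffs [3, 2] → best response A (payoff 3)
  P1 vs Y: payoffs [2, 2] → best response A/B (payoff 2)
  P2 vs A: payoffs [0, 5] → best response Y (payoff 5)
  P2 vs B: payoffs [0, 2] → best response Y (payoff 2)
Mutual best responses: (A,Y), (B,Y) → Nash equilibria.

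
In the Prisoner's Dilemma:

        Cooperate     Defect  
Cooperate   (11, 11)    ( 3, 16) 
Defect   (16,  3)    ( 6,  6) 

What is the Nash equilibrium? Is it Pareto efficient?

(Defect, Defect) is NE; not Pareto efficient

Work:
Defect dominates Cooperate for both players:
If P2 cooperates: Defect (16) > Cooperate (11)
If P2 defects: Defect (6) > Cooperate (3)
NE: (Defect, Defect) with payoff (6, 6)
But (Cooperate, Cooperate) = (11, 11) Pareto dominates (6, 6)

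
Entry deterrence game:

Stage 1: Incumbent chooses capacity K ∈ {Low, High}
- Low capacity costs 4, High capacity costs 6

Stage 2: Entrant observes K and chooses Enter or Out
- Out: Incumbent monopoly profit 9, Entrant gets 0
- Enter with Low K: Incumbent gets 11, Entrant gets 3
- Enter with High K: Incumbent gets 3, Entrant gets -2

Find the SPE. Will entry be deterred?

SPE: (Low, Enter|Low, Out|High); Entry not deterred. Incumbent net profit = 7, Entrant gets 3

Work:
After Low K: Entrant enters (3 > 0)
After High K: Entrant stays out (-2 < 0)
Incumbent: Low → 11−4=7, High → 9−6=3
Incumbent chooses Low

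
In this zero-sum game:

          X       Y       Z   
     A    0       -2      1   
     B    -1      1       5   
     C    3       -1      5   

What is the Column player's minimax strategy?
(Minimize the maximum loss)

Column should play Y, value = 1

Work:
Column player minimizes Row's maximum payoff:
Column X: max payoff to Row = 3
Column Y: max payoff to Row = 1
Column Z: max payoff to Row = 5
Minimum is 1, achieved by column Y.
Minimax strategy: Y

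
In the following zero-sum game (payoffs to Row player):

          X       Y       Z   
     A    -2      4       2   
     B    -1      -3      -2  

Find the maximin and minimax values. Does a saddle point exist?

Maximin = -2, Minimax = -1, Saddle: False

Work:
Row minimums: [-2, -3] → maximin = -2
Column maximums: [-1, 4, 2] → minimax = -1
No saddle point (maximin ≠ minimax). Mixed strategy needed.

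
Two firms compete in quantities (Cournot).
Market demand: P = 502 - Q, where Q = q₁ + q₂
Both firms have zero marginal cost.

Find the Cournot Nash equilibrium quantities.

q₁* = q₂* = 167.33; P* = 167.33

Work:
Profit: π_i = P·q_i = (a - q_i - q_j)·q_i
FOC: ∂π_i/∂q_i = a - 2q_i - q_j = 0
Reaction function: q_i = (502 - q_j)/2
Symmetry: q* = 502/3 = 167.33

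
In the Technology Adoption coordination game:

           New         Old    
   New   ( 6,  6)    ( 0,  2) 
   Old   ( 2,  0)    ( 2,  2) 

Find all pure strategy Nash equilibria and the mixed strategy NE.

Pure NE: (New, New) and (Old, Old); Mixed NE: p = 0.3333, q = 0.3333

Work:
Check pure NE:
(New, New): (6, 6) - no unilateral deviation beneficial
(Old, Old): (2, 2) - no unilateral deviation beneficial
Mixed NE: P1 plays New with p = 0.3333, P2 plays New with q = 0.3333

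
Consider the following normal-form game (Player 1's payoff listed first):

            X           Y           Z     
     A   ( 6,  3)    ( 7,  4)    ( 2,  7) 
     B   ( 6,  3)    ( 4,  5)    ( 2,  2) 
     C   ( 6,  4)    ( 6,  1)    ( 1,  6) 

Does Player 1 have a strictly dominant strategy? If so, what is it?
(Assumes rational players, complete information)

No strictly dominant strategy exists for Player 1

Work:
A strategy strictly dominates another if it gives a strictly higher payoff against every opponent action. Compare each pair of P1's strategies column-by-column:
  A vs B: [6 vs 6, 7 vs 4, 2 vs 2] → A does not strictly dominate B (column X: 6 ≤ 6)
  A vs C: [6 vs 6, 7 vs 6, 2 vs 1] → A does not strictly dominate C (column X: 6 ≤ 6)
  B vs A: [6 vs 6, 4 vs 7, 2 vs 2] → B does not strictly dominate A (column X: 6 ≤ 6)
  B vs C: [6 vs 6, 4 vs 6, 2 vs 1] → B does not strictly dominate C (column X: 6 ≤ 6)
  C vs A: [6 vs 6, 6 vs 7, 1 vs 2] → C does not strictly dominate A (column X: 6 ≤ 6)
  C vs B: [6 vs 6, 6 vs 4, 1 vs 2] → C does not strictly dominate B (column X: 6 ≤ 6)
No single strategy strictly dominates all others → no strictly dominant strategy.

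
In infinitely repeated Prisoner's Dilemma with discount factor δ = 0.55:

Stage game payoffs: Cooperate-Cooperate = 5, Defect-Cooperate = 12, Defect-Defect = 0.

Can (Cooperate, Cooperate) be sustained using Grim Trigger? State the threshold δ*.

δ* = 0.5833; since δ = 0.55 < 0.5833, cooperation cannot be sustained

Work:
For Grim Trigger:
Cooperate forever: 5/(1-δ)
Defect then punished: 12 + 0·δ/(1-δ)
Need: 5/(1-δ) ≥ 12 + 0·δ/(1-δ)
Solving: δ ≥ (T-R)/(T-P) = (12-5)/(12-0) = 0.5833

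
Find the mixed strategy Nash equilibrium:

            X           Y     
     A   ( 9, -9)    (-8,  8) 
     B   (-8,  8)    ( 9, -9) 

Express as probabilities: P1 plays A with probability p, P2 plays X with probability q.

p = 0.5, q = 0.5

Work:
Find probabilities that make opponent indifferent:
P2 chooses q to make P1 indifferent between A and B
P1 chooses p to make P2 indifferent between X and Y
Mixed NE: P1 plays (A: 0.5, B: 0.5), P2 plays (X: 0.5, Y: 0.5)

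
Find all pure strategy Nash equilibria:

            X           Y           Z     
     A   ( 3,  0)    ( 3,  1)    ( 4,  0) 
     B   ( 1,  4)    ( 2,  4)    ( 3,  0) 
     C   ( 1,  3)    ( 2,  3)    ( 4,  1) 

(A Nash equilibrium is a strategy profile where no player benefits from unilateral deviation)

Nash equilibrium: (A, Y)

Work:
Best responses:
  P1 vs X: payoffs [3, 1, 1] → best response A (payoff 3)
  P1 vs Y: payoffs [3, 2, 2] → best response A (payoff 3)
  P1 vs Z: payoffs [4, 3, 4] → best response A/C (payoff 4)
  P2 vs A: payoffs [0, 1, 0] → best response Y (payoff 1)
  P2 vs B: payoffs [4, 4, 0] → best response X/Y (payoff 4)
  P2 vs C: payoffs [3, 3, 1] → best response X/Y (payoff 3)
Mutual best responses: (A,Y) → Nash equilibria.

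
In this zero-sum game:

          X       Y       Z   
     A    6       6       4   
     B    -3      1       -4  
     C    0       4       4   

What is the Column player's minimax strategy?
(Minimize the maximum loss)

Column should play Z, value = 4

Work:
Column player minimizes Row's maximum payoff:
Column X: max payoff to Row = 6
Column Y: max payoff to Row = 6
Column Z: max payoff to Row = 4
Minimum is 4, achieved by column Z.
Minimax strategy: Z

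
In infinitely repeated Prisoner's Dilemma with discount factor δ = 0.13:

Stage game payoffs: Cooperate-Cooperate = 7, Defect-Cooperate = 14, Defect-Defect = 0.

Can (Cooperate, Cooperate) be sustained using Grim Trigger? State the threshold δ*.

δ* = 0.5; since δ = 0.13 < 0.5, cooperation cannot be sustained

Work:
For Grim Trigger:
Cooperate forever: 7/(1-δ)
Defect then punished: 14 + 0·δ/(1-δ)
Need: 7/(1-δ) ≥ 14 + 0·δ/(1-δ)
Solving: δ ≥ (T-R)/(T-P) = (14-7)/(14-0) = 0.5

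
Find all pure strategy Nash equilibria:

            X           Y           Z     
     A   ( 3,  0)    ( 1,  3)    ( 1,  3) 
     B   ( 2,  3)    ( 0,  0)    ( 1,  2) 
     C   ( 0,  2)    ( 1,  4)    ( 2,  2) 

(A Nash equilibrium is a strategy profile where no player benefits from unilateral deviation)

Nash equilibrium: (A, Y), (C, Y)

Work:
Best responses:
  P1 vs X: payoffs [3, 2, 0] → best response A (payoff 3)
  P1 vs Y: payoffs [1, 0, 1] → best response A/C (payoff 1)
  P1 vs Z: payoffs [1, 1, 2] → best response C (payoff 2)
  P2 vs A: payoffs [0, 3, 3] → best response Y/Z (payoff 3)
  P2 vs B: payoffs [3, 0, 2] → best response X (payoff 3)
  P2 vs C: payoffs [2, 4, 2] → best response Y (payoff 4)
Mutual best responses: (A,Y), (C,Y) → Nash equilibria.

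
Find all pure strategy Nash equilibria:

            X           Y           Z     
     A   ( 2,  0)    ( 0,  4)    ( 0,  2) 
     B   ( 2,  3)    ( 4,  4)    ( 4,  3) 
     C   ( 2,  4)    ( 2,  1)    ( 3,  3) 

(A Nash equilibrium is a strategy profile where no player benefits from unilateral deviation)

Nash equilibrium: (B, Y), (C, X)

Work:
Best responses:
  P1 vs X: payoffs [2, 2, 2] → best response A/B/C (payoff 2)
  P1 vs Y: payoffs [0, 4, 2] → best response B (payoff 4)
  P1 vs Z: payoffs [0, 4, 3] → best response B (payoff 4)
  P2 vs A: payoffs [0, 4, 2] → best response Y (payoff 4)
  P2 vs B: payoffs [3, 4, 3] → best response Y (payoff 4)
  P2 vs C: payoffs [4, 1, 3] → best response X (payoff 4)
Mutual best responses: (B,Y), (C,X) → Nash equilibria.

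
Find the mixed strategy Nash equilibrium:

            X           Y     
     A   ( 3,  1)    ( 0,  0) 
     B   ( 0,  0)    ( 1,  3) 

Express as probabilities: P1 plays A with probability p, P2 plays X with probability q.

p = 0.75, q = 0.25

Work:
Find probabilities that make opponent indifferent:
P2 chooses q to make P1 indifferent between A and B
P1 chooses p to make P2 indifferent between X and Y
Mixed NE: P1 plays (A: 0.75, B: 0.25), P2 plays (X: 0.25, Y: 0.75)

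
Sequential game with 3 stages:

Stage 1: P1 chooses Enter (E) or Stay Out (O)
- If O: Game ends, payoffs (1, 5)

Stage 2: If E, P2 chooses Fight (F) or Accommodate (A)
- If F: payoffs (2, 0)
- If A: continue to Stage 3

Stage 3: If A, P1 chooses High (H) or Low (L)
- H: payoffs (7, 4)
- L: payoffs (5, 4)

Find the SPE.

SPE: (E, A, H); Outcome (7, 4)

Work:
Stage 3: P1 chooses H (7 vs 5)
Stage 2: P2: F->0, A->4 (anticipating H). Choose A
Stage 1: P1: O->1, E->7 (anticipating A, H). Choose E
SPE path: E -> A -> H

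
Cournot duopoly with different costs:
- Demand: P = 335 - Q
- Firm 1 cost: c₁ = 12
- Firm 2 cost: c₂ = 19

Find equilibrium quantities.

q₁* = 110.0, q₂* = 103.0

Work:
Reaction: q₁ = (335 - 12 - q₂)/2
Reaction: q₂ = (335 - 19 - q₁)/2
Solve simultaneously:
q₁* = (335 - 2×12 + 19)/3 = 110.0
q₂* = (335 - 2×19 + 12)/3 = 103.0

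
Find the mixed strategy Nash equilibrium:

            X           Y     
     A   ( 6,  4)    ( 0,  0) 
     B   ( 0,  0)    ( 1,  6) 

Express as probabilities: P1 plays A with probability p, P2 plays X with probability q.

p = 0.6, q = 0.1429

Work:
Find probabilities that make opponent indifferent:
P2 chooses q to make P1 indifferent between A and B
P1 chooses p to make P2 indifferent between X and Y
Mixed NE: P1 plays (A: 0.6, B: 0.4), P2 plays (X: 0.1429, Y: 0.8571)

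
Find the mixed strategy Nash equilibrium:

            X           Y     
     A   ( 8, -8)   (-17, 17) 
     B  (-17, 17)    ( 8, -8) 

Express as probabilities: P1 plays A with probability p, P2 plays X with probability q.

p = 0.5, q = 0.5

Work:
Find probabilities that make opponent indifferent:
P2 chooses q to make P1 indifferent between A and B
P1 chooses p to make P2 indifferent between X and Y
Mixed NE: P1 plays (A: 0.5, B: 0.5), P2 plays (X: 0.5, Y: 0.5)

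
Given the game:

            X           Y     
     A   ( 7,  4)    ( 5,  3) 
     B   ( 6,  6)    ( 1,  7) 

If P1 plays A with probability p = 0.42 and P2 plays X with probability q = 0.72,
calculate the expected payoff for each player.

E[P1] = 5.3728, E[P2] = 5.2048

Work:
E[P1] = p·q·π₁(A,X) + p·(1-q)·π₁(A,Y) + (1-p)·q·π₁(B,X) + (1-p)·(1-q)·π₁(B,Y)
= 0.42·0.72·7 + 0.42·0.28·5 + 0.58·0.72·6 + 0.58·0.28·1
= 5.3728

E[P2] = 5.2048 (similar calculation)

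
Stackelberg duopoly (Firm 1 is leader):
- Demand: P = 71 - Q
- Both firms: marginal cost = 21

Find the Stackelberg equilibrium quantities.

q₁* (leader) = 25.0, q₂* (follower) = 12.5

Work:
Follower's reaction: q₂ = (a - c - q₁)/2
Leader substitutes: π₁ = q₁·(a - q₁ - (a-c-q₁)/2 - c)
FOC: q₁* = (71 - 21)/2 = 25.00
Then: q₂* = (71 - 21 - 25.0)/2 = 12.50
Leader has first-mover advantage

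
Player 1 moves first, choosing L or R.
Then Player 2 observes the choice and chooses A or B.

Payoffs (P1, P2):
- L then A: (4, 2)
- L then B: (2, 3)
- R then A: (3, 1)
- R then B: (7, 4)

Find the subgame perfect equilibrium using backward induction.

P1 plays R, P2 plays B after L and B after R; Payoff (7, 4)

Work:
Backward induction:
After L: P2 chooses B → P1 gets 2
After R: P2 chooses B → P1 gets 7
P1 chooses R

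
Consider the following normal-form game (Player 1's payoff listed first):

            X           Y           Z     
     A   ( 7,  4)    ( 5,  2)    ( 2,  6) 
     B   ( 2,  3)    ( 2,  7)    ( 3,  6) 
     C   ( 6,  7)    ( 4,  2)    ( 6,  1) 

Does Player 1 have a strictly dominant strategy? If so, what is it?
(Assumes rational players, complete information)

No strictly dominant strategy exists for Player 1

Work:
A strategy strictly dominates another if it gives a strictly higher payoff against every opponent action. Compare each pair of P1's strategies column-by-column:
  A vs B: [7 vs 2, 5 vs 2, 2 vs 3] → A does not strictly dominate B (column Z: 2 ≤ 3)
  A vs C: [7 vs 6, 5 vs 4, 2 vs 6] → A does not strictly dominate C (column Z: 2 ≤ 6)
  B vs A: [2 vs 7, 2 vs 5, 3 vs 2] → B does not strictly dominate A (column X: 2 ≤ 7)
  B vs C: [2 vs 6, 2 vs 4, 3 vs 6] → B does not strictly dominate C (column X: 2 ≤ 6)
  C vs A: [6 vs 7, 4 vs 5, 6 vs 2] → C does not strictly dominate A (column X: 6 ≤ 7)
  C vs B: [6 vs 2, 4 vs 2, 6 vs 3] → C strictly dominates B
No single strategy strictly dominates all others → no strictly dominant strategy.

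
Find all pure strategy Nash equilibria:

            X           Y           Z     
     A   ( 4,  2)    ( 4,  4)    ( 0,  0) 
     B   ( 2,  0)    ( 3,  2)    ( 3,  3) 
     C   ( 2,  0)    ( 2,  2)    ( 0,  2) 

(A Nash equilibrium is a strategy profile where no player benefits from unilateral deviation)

Nash equilibrium: (A, Y), (B, Z)

Work:
Best responses:
  P1 vs X: payoffs [4, 2, 2] → best response A (payoff 4)
  P1 vs Y: payoffs [4, 3, 2] → best response A (payoff 4)
  P1 vs Z: payoffs [0, 3, 0] → best response B (payoff 3)
  P2 vs A: payoffs [2, 4, 0] → best response Y (payoff 4)
  P2 vs B: payoffs [0, 2, 3] → best response Z (payoff 3)
  P2 vs C: payoffs [0, 2, 2] → best response Y/Z (payoff 2)
Mutual best responses: (A,Y), (B,Z) → Nash equilibria.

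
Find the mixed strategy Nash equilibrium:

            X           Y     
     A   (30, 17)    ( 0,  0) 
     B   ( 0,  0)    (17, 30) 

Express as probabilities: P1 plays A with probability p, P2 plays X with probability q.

p = 0.6383, q = 0.3617

Work:
Find probabilities that make opponent indifferent:
P2 chooses q to make P1 indifferent between A and B
P1 chooses p to make P2 indifferent between X and Y
Mixed NE: P1 plays (A: 0.6383, B: 0.3617), P2 plays (X: 0.3617, Y: 0.6383)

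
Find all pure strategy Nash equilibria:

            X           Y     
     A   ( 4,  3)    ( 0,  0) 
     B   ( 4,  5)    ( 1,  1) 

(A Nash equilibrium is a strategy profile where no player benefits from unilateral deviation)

Nash equilibrium: (A, X), (B, X)

Work:
Best responses:
  P1 vs X: payoffs [4, 4] → best response A/B (payoff 4)
  P1 vs Y: payoffs [0, 1] → best response B (payoff 1)
  P2 vs A: payoffs [3, 0] → best response X (payoff 3)
  P2 vs B: payoffs [5, 1] → best response X (payoff 5)
Mutual best responses: (A,X), (B,X) → Nash equilibria.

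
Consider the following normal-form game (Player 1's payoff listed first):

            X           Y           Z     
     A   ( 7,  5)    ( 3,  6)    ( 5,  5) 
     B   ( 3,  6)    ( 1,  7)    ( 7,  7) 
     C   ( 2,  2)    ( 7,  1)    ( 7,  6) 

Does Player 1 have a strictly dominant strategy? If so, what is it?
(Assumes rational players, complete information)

No strictly dominant strategy exists for Player 1

Work:
A strategy strictly dominates another if it gives a strictly higher payoff against every opponent action. Compare each pair of P1's strategies column-by-column:
  A vs B: [7 vs 3, 3 vs 1, 5 vs 7] → A does not strictly dominate B (column Z: 5 ≤ 7)
  A vs C: [7 vs 2, 3 vs 7, 5 vs 7] → A does not strictly dominate C (column Y: 3 ≤ 7)
  B vs A: [3 vs 7, 1 vs 3, 7 vs 5] → B does not strictly dominate A (column X: 3 ≤ 7)
  B vs C: [3 vs 2, 1 vs 7, 7 vs 7] → B does not strictly dominate C (column Y: 1 ≤ 7)
  C vs A: [2 vs 7, 7 vs 3, 7 vs 5] → C does not strictly dominate A (column X: 2 ≤ 7)
  C vs B: [2 vs 3, 7 vs 1, 7 vs 7] → C does not strictly dominate B (column X: 2 ≤ 3)
No single strategy strictly dominates all others → no strictly dominant strategy.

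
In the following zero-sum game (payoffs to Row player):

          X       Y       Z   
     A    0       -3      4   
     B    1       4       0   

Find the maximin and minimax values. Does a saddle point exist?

Maximin = 0, Minimax = 1, Saddle: False

Work:
Row minimums: [-3, 0] → maximin = 0
Column maximums: [1, 4, 4] → minimax = 1
No saddle point (maximin ≠ minimax). Mixed strategy needed.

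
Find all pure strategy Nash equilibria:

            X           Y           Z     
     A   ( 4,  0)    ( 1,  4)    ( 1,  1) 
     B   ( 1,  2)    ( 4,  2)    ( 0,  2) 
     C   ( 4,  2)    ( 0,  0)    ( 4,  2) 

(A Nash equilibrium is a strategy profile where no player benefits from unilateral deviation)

Nash equilibrium: (B, Y), (C, X), (C, Z)

Work:
Best responses:
  P1 vs X: payoffs [4, 1, 4] → best response A/C (payoff 4)
  P1 vs Y: payoffs [1, 4, 0] → best response B (payoff 4)
  P1 vs Z: payoffs [1, 0, 4] → best response C (payoff 4)
  P2 vs A: payoffs [0, 4, 1] → best response Y (payoff 4)
  P2 vs B: payoffs [2, 2, 2] → best response X/Y/Z (payoff 2)
  P2 vs C: payoffs [2, 0, 2] → best response X/Z (payoff 2)
Mutual best responses: (B,Y), (C,X), (C,Z) → Nash equilibria.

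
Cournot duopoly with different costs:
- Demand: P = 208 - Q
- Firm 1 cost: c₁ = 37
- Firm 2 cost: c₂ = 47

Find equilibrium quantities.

q₁* = 60.33, q₂* = 50.33

Work:
Reaction: q₁ = (208 - 37 - q₂)/2
Reaction: q₂ = (208 - 47 - q₁)/2
Solve simultaneously:
q₁* = (208 - 2×37 + 47)/3 = 60.33
q₂* = (208 - 2×47 + 37)/3 = 50.33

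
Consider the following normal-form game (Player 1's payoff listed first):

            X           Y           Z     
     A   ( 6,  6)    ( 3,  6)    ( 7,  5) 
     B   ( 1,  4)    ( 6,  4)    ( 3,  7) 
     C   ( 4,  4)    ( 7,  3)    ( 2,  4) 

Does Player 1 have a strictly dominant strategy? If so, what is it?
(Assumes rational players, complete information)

No strictly dominant strategy exists for Player 1

Work:
A strategy strictly dominates another if it gives a strictly higher payoff against every opponent action. Compare each pair of P1's strategies column-by-column:
  A vs B: [6 vs 1, 3 vs 6, 7 vs 3] → A does not strictly dominate B (column Y: 3 ≤ 6)
  A vs C: [6 vs 4, 3 vs 7, 7 vs 2] → A does not strictly dominate C (column Y: 3 ≤ 7)
  B vs A: [1 vs 6, 6 vs 3, 3 vs 7] → B does not strictly dominate A (column X: 1 ≤ 6)
  B vs C: [1 vs 4, 6 vs 7, 3 vs 2] → B does not strictly dominate C (column X: 1 ≤ 4)
  C vs A: [4 vs 6, 7 vs 3, 2 vs 7] → C does not strictly dominate A (column X: 4 ≤ 6)
  C vs B: [4 vs 1, 7 vs 6, 2 vs 3] → C does not strictly dominate B (column Z: 2 ≤ 3)
No single strategy strictly dominates all others → no strictly dominant strategy.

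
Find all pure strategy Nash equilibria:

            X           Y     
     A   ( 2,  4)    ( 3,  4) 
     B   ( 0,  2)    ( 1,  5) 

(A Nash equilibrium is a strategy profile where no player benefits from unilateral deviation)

Nash equilibrium: (A, X), (A, Y)

Work:
Best responses:
  P1 vs X: payoffs [2, 0] → best response A (payoff 2)
  P1 vs Y: payoffs [3, 1] → best response A (payoff 3)
  P2 vs A: payoffs [4, 4] → best response X/Y (payoff 4)
  P2 vs B: payoffs [2, 5] → best response Y (payoff 5)
Mutual best responses: (A,X), (A,Y) → Nash equilibria.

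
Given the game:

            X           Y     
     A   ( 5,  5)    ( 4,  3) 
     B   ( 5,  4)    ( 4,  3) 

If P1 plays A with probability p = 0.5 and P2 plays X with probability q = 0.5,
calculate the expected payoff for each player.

E[P1] = 4.5, E[P2] = 3.75

Work:
E[P1] = p·q·π₁(A,X) + p·(1-q)·π₁(A,Y) + (1-p)·q·π₁(B,X) + (1-p)·(1-q)·π₁(B,Y)
= 0.5·0.5·5 + 0.5·0.5·4 + 0.5·0.5·5 + 0.5·0.5·4
= 4.5

E[P2] = 3.75 (similar calculation)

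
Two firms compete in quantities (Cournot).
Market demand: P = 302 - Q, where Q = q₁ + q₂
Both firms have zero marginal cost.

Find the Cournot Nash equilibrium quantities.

q₁* = q₂* = 100.67; P* = 100.67

Work:
Profit: π_i = P·q_i = (a - q_i - q_j)·q_i
FOC: ∂π_i/∂q_i = a - 2q_i - q_j = 0
Reaction function: q_i = (302 - q_j)/2
Symmetry: q* = 302/3 = 100.67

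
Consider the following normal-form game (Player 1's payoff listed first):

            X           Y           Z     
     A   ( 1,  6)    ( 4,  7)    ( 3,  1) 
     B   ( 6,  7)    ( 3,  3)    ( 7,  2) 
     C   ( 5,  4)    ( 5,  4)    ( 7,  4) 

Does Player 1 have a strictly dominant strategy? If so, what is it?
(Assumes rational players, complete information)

No strictly dominant strategy exists for Player 1

Work:
A strategy strictly dominates another if it gives a strictly higher payoff against every opponent action. Compare each pair of P1's strategies column-by-column:
  A vs B: [1 vs 6, 4 vs 3, 3 vs 7] → A does not strictly dominate B (column X: 1 ≤ 6)
  A vs C: [1 vs 5, 4 vs 5, 3 vs 7] → A does not strictly dominate C (column X: 1 ≤ 5)
  B vs A: [6 vs 1, 3 vs 4, 7 vs 3] → B does not strictly dominate A (column Y: 3 ≤ 4)
  B vs C: [6 vs 5, 3 vs 5, 7 vs 7] → B does not strictly dominate C (column Y: 3 ≤ 5)
  C vs A: [5 vs 1, 5 vs 4, 7 vs 3] → C strictly dominates A
  C vs B: [5 vs 6, 5 vs 3, 7 vs 7] → C does not strictly dominate B (column X: 5 ≤ 6)
No single strategy strictly dominates all others → no strictly dominant strategy.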